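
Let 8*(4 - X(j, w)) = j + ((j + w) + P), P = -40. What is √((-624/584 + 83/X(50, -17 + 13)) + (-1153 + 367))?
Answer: I*√39075513/219 ≈ 28.544*I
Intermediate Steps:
X(j, w) = 9 - j/4 - w/8 (X(j, w) = 4 - (j + ((j + w) - 40))/8 = 4 - (j + (-40 + j + w))/8 = 4 - (-40 + w + 2*j)/8 = 4 + (5 - j/4 - w/8) = 9 - j/4 - w/8)
√((-624/584 + 83/X(50, -17 + 13)) + (-1153 + 367)) = √((-624/584 + 83/(9 - ¼*50 - (-17 + 13)/8)) + (-1153 + 367)) = √((-624*1/584 + 83/(9 - 25/2 - ⅛*(-4))) - 786) = √((-78/73 + 83/(9 - 25/2 + ½)) - 786) = √((-78/73 + 83/(-3)) - 786) = √((-78/73 + 83*(-⅓)) - 786) = √((-78/73 - 83/3) - 786) = √(-6293/219 - 786) = √(-178427/219) = I*√39075513/219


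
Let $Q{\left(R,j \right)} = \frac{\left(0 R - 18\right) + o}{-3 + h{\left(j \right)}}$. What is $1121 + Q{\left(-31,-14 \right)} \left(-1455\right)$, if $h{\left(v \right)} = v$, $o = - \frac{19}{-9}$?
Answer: $- \frac{12184}{51} \approx -238.9$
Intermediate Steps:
$o = \frac{19}{9}$ ($o = \left(-19\right) \left(- \frac{1}{9}\right) = \frac{19}{9} \approx 2.1111$)
$Q{\left(R,j \right)} = - \frac{143}{9 \left(-3 + j\right)}$ ($Q{\left(R,j \right)} = \frac{\left(0 R - 18\right) + \frac{19}{9}}{-3 + j} = \frac{\left(0 - 18\right) + \frac{19}{9}}{-3 + j} = \frac{-18 + \frac{19}{9}}{-3 + j} = - \frac{143}{9 \left(-3 + j\right)}$)
$1121 + Q{\left(-31,-14 \right)} \left(-1455\right) = 1121 + - \frac{143}{-27 + 9 \left(-14\right)} \left(-1455\right) = 1121 + - \frac{143}{-27 - 126} \left(-1455\right) = 1121 + - \frac{143}{-153} \left(-1455\right) = 1121 + \left(-143\right) \left(- \frac{1}{153}\right) \left(-1455\right) = 1121 + \frac{143}{153} \left(-1455\right) = 1121 - \frac{69355}{51} = - \frac{12184}{51}$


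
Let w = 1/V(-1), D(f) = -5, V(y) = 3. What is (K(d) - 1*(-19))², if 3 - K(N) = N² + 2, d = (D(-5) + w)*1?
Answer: 256/81 ≈ 3.1605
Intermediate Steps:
w = ⅓ (w = 1/3 = ⅓ ≈ 0.33333)
d = -14/3 (d = (-5 + ⅓)*1 = -14/3*1 = -14/3 ≈ -4.6667)
K(N) = 1 - N² (K(N) = 3 - (N² + 2) = 3 - (2 + N²) = 3 + (-2 - N²) = 1 - N²)
(K(d) - 1*(-19))² = ((1 - (-14/3)²) - 1*(-19))² = ((1 - 1*196/9) + 19)² = ((1 - 196/9) + 19)² = (-187/9 + 19)² = (-16/9)² = 256/81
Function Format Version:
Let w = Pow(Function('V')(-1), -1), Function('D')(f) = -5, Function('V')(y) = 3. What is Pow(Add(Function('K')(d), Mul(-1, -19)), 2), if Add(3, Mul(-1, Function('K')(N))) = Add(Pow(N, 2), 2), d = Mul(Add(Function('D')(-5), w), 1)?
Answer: Rational(256, 81) ≈ 3.1605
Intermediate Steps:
w = Rational(1, 3) (w = Pow(3, -1) = Rational(1, 3) ≈ 0.33333)
d = Rational(-14, 3) (d = Mul(Add(-5, Rational(1, 3)), 1) = Mul(Rational(-14, 3), 1) = Rational(-14, 3) ≈ -4.6667)
Function('K')(N) = Add(1, Mul(-1, Pow(N, 2))) (Function('K')(N) = Add(3, Mul(-1, Add(Pow(N, 2), 2))) = Add(3, Mul(-1, Add(2, Pow(N, 2)))) = Add(3, Add(-2, Mul(-1, Pow(N, 2)))) = Add(1, Mul(-1, Pow(N, 2))))
Pow(Add(Function('K')(d), Mul(-1, -19)), 2) = Pow(Add(Add(1, Mul(-1, Pow(Rational(-14, 3), 2))), Mul(-1, -19)), 2) = Pow(Add(Add(1, Mul(-1, Rational(196, 9))), 19), 2) = Pow(Add(Add(1, Rational(-196, 9)), 19), 2) = Pow(Add(Rational(-187, 9), 19), 2) = Pow(Rational(-16, 9), 2) = Rational(256, 81)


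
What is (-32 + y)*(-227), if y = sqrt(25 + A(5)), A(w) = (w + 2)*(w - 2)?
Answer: 7264 - 227*sqrt(46) ≈ 5724.4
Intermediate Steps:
A(w) = (-2 + w)*(2 + w) (A(w) = (2 + w)*(-2 + w) = (-2 + w)*(2 + w))
y = sqrt(46) (y = sqrt(25 + (-4 + 5**2)) = sqrt(25 + (-4 + 25)) = sqrt(25 + 21) = sqrt(46) ≈ 6.7823)
(-32 + y)*(-227) = (-32 + sqrt(46))*(-227) = 7264 - 227*sqrt(46)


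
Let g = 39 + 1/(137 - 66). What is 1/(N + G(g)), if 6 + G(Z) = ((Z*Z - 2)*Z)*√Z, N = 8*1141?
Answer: -41482843042421351/623624098310491792782178 + 1899255245839615*√196670/311812049155245896391089 ≈ 2.6347e-6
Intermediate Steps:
N = 9128
g = 2770/71 (g = 39 + 1/71 = 2770/71 ≈ 39.014)
G(Z) = -6 + Z^(3/2)*(-2 + Z²) (G(Z) = -6 + ((Z*Z - 2)*Z)*√Z = -6 + ((Z² - 2)*Z)*√Z = -6 + ((-2 + Z²)*Z)*√Z = -6 + (Z*(-2 + Z²))*√Z = -6 + Z^(3/2)*(-2 + Z²))
1/(N + G(g)) = 1/(9128 + (-6 + (2770/71)^(7/2) - 5540*√196670/5041)) = 1/(9128 + (-6 + 21253933000*√196670/25411681 - 5540*√196670/5041)) = 1/(9128 + (-6 + 21226005860*√196670/25411681)) = 1/(9122 + 21226005860*√196670/25411681)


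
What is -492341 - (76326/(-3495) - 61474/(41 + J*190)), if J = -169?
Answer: -18393305028997/37360385 ≈ -4.9232e+5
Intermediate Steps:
-492341 - (76326/(-3495) - 61474/(41 + J*190)) = -492341 - (76326/(-3495) - 61474/(41 - 169*190)) = -492341 - (76326*(-1/3495) - 61474/(41 - 32110)) = -492341 - (-25442/1165 - 61474/(-32069)) = -492341 - (-25442/1165 - 61474*(-1/32069)) = -492341 - (-25442/1165 + 61474/32069) = -492341 - 1*(-744282288/37360385) = -492341 + 744282288/37360385 = -18393305028997/37360385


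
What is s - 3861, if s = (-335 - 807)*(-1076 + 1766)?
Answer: -791841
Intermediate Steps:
s = -787980 (s = -1142*690 = -787980)
s - 3861 = -787980 - 3861 = -791841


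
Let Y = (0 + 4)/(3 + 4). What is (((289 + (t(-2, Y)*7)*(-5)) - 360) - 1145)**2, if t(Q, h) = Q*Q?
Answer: 1838736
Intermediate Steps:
Y = 4/7 ≈ 0.57143
t(Q, h) = Q**2
(((289 + (t(-2, Y)*7)*(-5)) - 360) - 1145)**2 = (((289 + ((-2)**2*7)*(-5)) - 360) - 1145)**2 = (((289 + (4*7)*(-5)) - 360) - 1145)**2 = (((289 + 28*(-5)) - 360) - 1145)**2 = (((289 - 140) - 360) - 1145)**2 = ((149 - 360) - 1145)**2 = (-211 - 1145)**2 = (-1356)**2 = 1838736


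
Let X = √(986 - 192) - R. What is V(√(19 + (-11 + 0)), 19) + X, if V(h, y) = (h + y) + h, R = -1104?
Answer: 1123 + √794 + 4*√2 ≈ 1156.8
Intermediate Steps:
V(h, y) = y + 2*h
X = 1104 + √794 (X = √(986 - 192) - 1*(-1104) = √794 + 1104 = 1104 + √794 ≈ 1132.2)
V(√(19 + (-11 + 0)), 19) + X = (19 + 2*√(19 + (-11 + 0))) + (1104 + √794) = (19 + 2*√(19 - 11)) + (1104 + √794) = (19 + 2*√8) + (1104 + √794) = (19 + 2*(2*√2)) + (1104 + √794) = (19 + 4*√2) + (1104 + √794) = 1123 + √794 + 4*√2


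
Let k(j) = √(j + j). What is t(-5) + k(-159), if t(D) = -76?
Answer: -76 + I*√318 ≈ -76.0 + 17.833*I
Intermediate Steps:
k(j) = √2*√j (k(j) = √(2*j) = √2*√j)
t(-5) + k(-159) = -76 + √2*√(-159) = -76 + √2*(I*√159) = -76 + I*√318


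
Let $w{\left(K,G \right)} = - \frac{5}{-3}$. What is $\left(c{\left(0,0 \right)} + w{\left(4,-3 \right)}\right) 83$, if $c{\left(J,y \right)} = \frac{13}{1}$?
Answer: $\frac{3652}{3} \approx 1217.3$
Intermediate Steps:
$w{\left(K,G \right)} = \frac{5}{3}$ ($w{\left(K,G \right)} = \left(-5\right) \left(- \frac{1}{3}\right) = \frac{5}{3}$)
$c{\left(J,y \right)} = 13$ ($c{\left(J,y \right)} = 13 \cdot 1 = 13$)
$\left(c{\left(0,0 \right)} + w{\left(4,-3 \right)}\right) 83 = \left(13 + \frac{5}{3}\right) 83 = \frac{44}{3} \cdot 83 = \frac{3652}{3}$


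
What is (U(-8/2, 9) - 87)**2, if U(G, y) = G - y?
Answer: 10000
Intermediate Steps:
(U(-8/2, 9) - 87)**2 = ((-8/2 - 1*9) - 87)**2 = ((-8*1/2 - 9) - 87)**2 = ((-4 - 9) - 87)**2 = (-13 - 87)**2 = (-100)**2 = 10000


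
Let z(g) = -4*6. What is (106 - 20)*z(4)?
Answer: -2064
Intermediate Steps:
z(g) = -24
(106 - 20)*z(4) = (106 - 20)*(-24) = 86*(-24) = -2064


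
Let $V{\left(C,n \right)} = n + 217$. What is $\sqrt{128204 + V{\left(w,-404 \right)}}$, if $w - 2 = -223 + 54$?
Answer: $\sqrt{128017} \approx 357.79$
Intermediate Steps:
$w = -167$ ($w = 2 + \left(-223 + 54\right) = 2 - 169 = -167$)
$V{\left(C,n \right)} = 217 + n$
$\sqrt{128204 + V{\left(w,-404 \right)}} = \sqrt{128204 + \left(217 - 404\right)} = \sqrt{128204 - 187} = \sqrt{128017}$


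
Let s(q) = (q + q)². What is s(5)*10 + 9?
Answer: 1009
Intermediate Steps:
s(q) = 4*q² (s(q) = (2*q)² = 4*q²)
s(5)*10 + 9 = (4*5²)*10 + 9 = (4*25)*10 + 9 = 100*10 + 9 = 1000 + 9 = 1009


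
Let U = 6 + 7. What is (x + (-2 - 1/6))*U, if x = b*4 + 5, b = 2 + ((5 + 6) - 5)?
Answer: 2717/6 ≈ 452.83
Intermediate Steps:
b = 8 (b = 2 + (11 - 5) = 2 + 6 = 8)
x = 37 (x = 8*4 + 5 = 32 + 5 = 37)
U = 13
(x + (-2 - 1/6))*U = (37 + (-2 - 1/6))*13 = (37 - 13/6)*13 = (209/6)*13 = 2717/6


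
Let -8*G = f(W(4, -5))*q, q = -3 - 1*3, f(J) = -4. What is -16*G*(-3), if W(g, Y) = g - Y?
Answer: -144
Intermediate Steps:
q = -6 (q = -3 - 3 = -6)
G = -3 (G = -(-1)*(-6)/2 = -⅛*24 = -3)
-16*G*(-3) = -16*(-3)*(-3) = 48*(-3) = -144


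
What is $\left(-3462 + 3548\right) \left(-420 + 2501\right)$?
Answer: $178966$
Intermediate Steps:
$\left(-3462 + 3548\right) \left(-420 + 2501\right) = 86 \cdot 2081 = 178966$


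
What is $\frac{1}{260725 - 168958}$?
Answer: $\frac{1}{91767} \approx 1.0897 \cdot 10^{-5}$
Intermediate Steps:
$\frac{1}{260725 - 168958} = \frac{1}{91767}$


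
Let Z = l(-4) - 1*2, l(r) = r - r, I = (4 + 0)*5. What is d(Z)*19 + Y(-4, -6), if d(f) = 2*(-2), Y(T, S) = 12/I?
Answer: -377/5 ≈ -75.400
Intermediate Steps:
I = 20 (I = 4*5 = 20)
l(r) = 0
Z = -2 (Z = 0 - 1*2 = 0 - 2 = -2)
Y(T, S) = 3/5 (Y(T, S) = 12/20 = 12*(1/20) = 3/5)
d(f) = -4
d(Z)*19 + Y(-4, -6) = -4*19 + 3/5 = -76 + 3/5 = -377/5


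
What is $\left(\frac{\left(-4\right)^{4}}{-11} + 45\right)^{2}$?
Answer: $\frac{57121}{121} \approx 472.07$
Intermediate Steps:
$\left(\frac{\left(-4\right)^{4}}{-11} + 45\right)^{2} = \left(256 \left(- \frac{1}{11}\right) + 45\right)^{2} = \left(- \frac{256}{11} + 45\right)^{2} = \left(\frac{239}{11}\right)^{2} = \frac{57121}{121}$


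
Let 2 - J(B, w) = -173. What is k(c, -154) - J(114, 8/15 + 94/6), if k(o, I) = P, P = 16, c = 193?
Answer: -159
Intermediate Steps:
k(o, I) = 16
J(B, w) = 175 (J(B, w) = 2 - 1*(-173) = 2 + 173 = 175)
k(c, -154) - J(114, 8/15 + 94/6) = 16 - 1*175 = 16 - 175 = -159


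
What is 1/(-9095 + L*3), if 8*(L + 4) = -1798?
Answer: -4/39125 ≈ -0.00010224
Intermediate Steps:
L = -915/4 (L = -4 + (⅛)*(-1798) = -4 - 899/4 = -915/4 ≈ -228.75)
1/(-9095 + L*3) = 1/(-9095 - 915/4*3) = 1/(-9095 - 2745/4) = 1/(-39125/4) = -4/39125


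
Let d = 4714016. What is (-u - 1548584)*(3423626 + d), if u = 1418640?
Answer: -24146206645808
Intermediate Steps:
(-u - 1548584)*(3423626 + d) = (-1*1418640 - 1548584)*(3423626 + 4714016) = (-1418640 - 1548584)*8137642 = -2967224*8137642 = -24146206645808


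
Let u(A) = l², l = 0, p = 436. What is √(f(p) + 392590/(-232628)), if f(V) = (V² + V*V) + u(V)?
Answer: √42508879606362/10574 ≈ 616.60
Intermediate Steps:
u(A) = 0 (u(A) = 0² = 0)
f(V) = 2*V² (f(V) = (V² + V*V) + 0 = (V² + V²) + 0 = 2*V² + 0 = 2*V²)
√(f(p) + 392590/(-232628)) = √(2*436² + 392590/(-232628)) = √(2*190096 + 392590*(-1/232628)) = √(380192 - 17845/10574) = √(4020132363/10574) = √42508879606362/10574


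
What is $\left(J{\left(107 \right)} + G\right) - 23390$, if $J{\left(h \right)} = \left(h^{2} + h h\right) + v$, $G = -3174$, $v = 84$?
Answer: $-3582$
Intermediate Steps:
$J{\left(h \right)} = 84 + 2 h^{2}$ ($J{\left(h \right)} = \left(h^{2} + h h\right) + 84 = \left(h^{2} + h^{2}\right) + 84 = 2 h^{2} + 84 = 84 + 2 h^{2}$)
$\left(J{\left(107 \right)} + G\right) - 23390 = \left(\left(84 + 2 \cdot 107^{2}\right) - 3174\right) - 23390 = \left(\left(84 + 2 \cdot 11449\right) - 3174\right) - 23390 = \left(\left(84 + 22898\right) - 3174\right) - 23390 = \left(22982 - 3174\right) - 23390 = 19808 - 23390 = -3582$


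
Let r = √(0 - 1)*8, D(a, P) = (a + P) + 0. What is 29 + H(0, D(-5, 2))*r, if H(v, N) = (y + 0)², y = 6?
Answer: 29 + 288*I ≈ 29.0 + 288.0*I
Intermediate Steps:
D(a, P) = P + a (D(a, P) = (P + a) + 0 = P + a)
r = 8*I (r = √(-1)*8 = I*8 = 8*I ≈ 8.0*I)
H(v, N) = 36 (H(v, N) = (6 + 0)² = 6² = 36)
29 + H(0, D(-5, 2))*r = 29 + 36*(8*I) = 29 + 288*I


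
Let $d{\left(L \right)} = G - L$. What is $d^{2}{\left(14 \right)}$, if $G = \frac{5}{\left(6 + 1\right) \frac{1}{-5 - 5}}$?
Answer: $\frac{21904}{49} \approx 447.02$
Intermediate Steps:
$G = - \frac{50}{7}$ ($G = \frac{5}{7 \frac{1}{-10}} = \frac{5}{7 \left(- \frac{1}{10}\right)} = \frac{5}{- \frac{7}{10}} = 5 \left(- \frac{10}{7}\right) = - \frac{50}{7} \approx -7.1429$)
$d{\left(L \right)} = - \frac{50}{7} - L$
$d^{2}{\left(14 \right)} = \left(- \frac{50}{7} - 14\right)^{2} = \left(- \frac{148}{7}\right)^{2} = \frac{21904}{49}$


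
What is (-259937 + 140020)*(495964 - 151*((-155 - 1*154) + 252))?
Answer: -60506640607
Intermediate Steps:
(-259937 + 140020)*(495964 - 151*((-155 - 1*154) + 252)) = -119917*(495964 - 151*((-155 - 154) + 252)) = -119917*(495964 - 151*(-309 + 252)) = -119917*(495964 - 151*(-57)) = -119917*(495964 + 8607) = -119917*504571 = -60506640607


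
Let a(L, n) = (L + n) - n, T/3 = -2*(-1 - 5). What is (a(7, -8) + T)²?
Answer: 1849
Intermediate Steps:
T = 36 (T = 3*(-2*(-1 - 5)) = 3*(-2*(-6)) = 3*12 = 36)
a(L, n) = L
(a(7, -8) + T)² = (7 + 36)² = 43² = 1849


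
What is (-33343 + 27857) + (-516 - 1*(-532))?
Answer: -5470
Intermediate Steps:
(-33343 + 27857) + (-516 - 1*(-532)) = -5486 + (-516 + 532) = -5486 + 16 = -5470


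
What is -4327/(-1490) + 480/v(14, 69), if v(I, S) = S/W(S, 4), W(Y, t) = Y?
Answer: 719527/1490 ≈ 482.90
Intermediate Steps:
v(I, S) = 1 (v(I, S) = S/S = 1)
-4327/(-1490) + 480/v(14, 69) = -4327/(-1490) + 480/1 = -4327*(-1/1490) + 480*1 = 4327/1490 + 480 = 719527/1490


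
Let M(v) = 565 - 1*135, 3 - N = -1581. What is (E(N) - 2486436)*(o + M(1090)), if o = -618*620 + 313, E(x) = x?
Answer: 950249647284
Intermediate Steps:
N = 1584 (N = 3 - 1*(-1581) = 3 + 1581 = 1584)
o = -382847 (o = -383160 + 313 = -382847)
M(v) = 430 (M(v) = 565 - 135 = 430)
(E(N) - 2486436)*(o + M(1090)) = (1584 - 2486436)*(-382847 + 430) = -2484852*(-382417) = 950249647284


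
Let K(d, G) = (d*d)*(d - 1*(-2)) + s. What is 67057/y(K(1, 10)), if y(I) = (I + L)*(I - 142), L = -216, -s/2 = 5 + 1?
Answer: 67057/33975 ≈ 1.9737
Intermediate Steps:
s = -12 (s = -2*(5 + 1) = -2*6 = -12)
K(d, G) = -12 + d²*(2 + d) (K(d, G) = (d*d)*(d - 1*(-2)) - 12 = d²*(d + 2) - 12 = d²*(2 + d) - 12 = -12 + d²*(2 + d))
y(I) = (-216 + I)*(-142 + I) (y(I) = (I - 216)*(I - 142) = (-216 + I)*(-142 + I))
67057/y(K(1, 10)) = 67057/(30672 + (-12 + 1³ + 2*1²)² - 358*(-12 + 1³ + 2*1²)) = 67057/(30672 + (-12 + 1 + 2*1)² - 358*(-12 + 1 + 2*1)) = 67057/(30672 + (-12 + 1 + 2)² - 358*(-12 + 1 + 2)) = 67057/(30672 + (-9)² - 358*(-9)) = 67057/(30672 + 81 + 3222) = 67057/33975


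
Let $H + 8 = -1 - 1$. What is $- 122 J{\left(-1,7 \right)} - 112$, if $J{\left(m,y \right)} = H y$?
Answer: $8428$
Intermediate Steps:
$H = -10$ ($H = -8 - 2 = -10$)
$J{\left(m,y \right)} = - 10 y$
$- 122 J{\left(-1,7 \right)} - 112 = - 122 \left(\left(-10\right) 7\right) - 112 = \left(-122\right) \left(-70\right) - 112 = 8540 - 112 = 8428$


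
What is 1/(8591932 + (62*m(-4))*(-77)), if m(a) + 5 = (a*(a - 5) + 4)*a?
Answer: 1/9379642 ≈ 1.0661e-7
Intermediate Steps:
m(a) = -5 + a*(4 + a*(-5 + a)) (m(a) = -5 + (a*(a - 5) + 4)*a = -5 + (a*(-5 + a) + 4)*a = -5 + (4 + a*(-5 + a))*a = -5 + a*(4 + a*(-5 + a)))
1/(8591932 + (62*m(-4))*(-77)) = 1/(8591932 + (62*(-5 + (-4)³ - 5*(-4)² + 4*(-4)))*(-77)) = 1/(8591932 + (62*(-5 - 64 - 5*16 - 16))*(-77)) = 1/(8591932 + (62*(-5 - 64 - 80 - 16))*(-77)) = 1/(8591932 + (62*(-165))*(-77)) = 1/(8591932 - 10230*(-77)) = 1/(8591932 + 787710) = 1/9379642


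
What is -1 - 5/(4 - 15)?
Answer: -6/11 ≈ -0.54545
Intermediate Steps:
-1 - 5/(4 - 15) = -1 - 5/(-11) = -1 - 1/11*(-5) = -1 + 5/11 = -6/11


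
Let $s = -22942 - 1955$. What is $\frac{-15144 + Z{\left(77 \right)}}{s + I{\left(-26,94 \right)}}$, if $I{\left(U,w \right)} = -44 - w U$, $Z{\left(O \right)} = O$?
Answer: $\frac{15067}{22497} \approx 0.66973$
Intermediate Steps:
$s = -24897$
$I{\left(U,w \right)} = -44 - U w$
$\frac{-15144 + Z{\left(77 \right)}}{s + I{\left(-26,94 \right)}} = \frac{-15144 + 77}{-24897 - \left(44 - 2444\right)} = - \frac{15067}{-24897 + \left(-44 + 2444\right)} = - \frac{15067}{-24897 + 2400} = - \frac{15067}{-22497} = \left(-15067\right) \left(- \frac{1}{22497}\right) = \frac{15067}{22497}$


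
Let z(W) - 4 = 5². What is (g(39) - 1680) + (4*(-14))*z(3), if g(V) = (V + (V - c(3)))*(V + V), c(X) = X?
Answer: 2546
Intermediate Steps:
z(W) = 29 (z(W) = 4 + 5² = 4 + 25 = 29)
g(V) = 2*V*(-3 + 2*V) (g(V) = (V + (V - 1*3))*(V + V) = (V + (V - 3))*(2*V) = (V + (-3 + V))*(2*V) = (-3 + 2*V)*(2*V) = 2*V*(-3 + 2*V))
(g(39) - 1680) + (4*(-14))*z(3) = (2*39*(-3 + 2*39) - 1680) + (4*(-14))*29 = (2*39*(-3 + 78) - 1680) - 56*29 = (2*39*75 - 1680) - 1624 = (5850 - 1680) - 1624 = 4170 - 1624 = 2546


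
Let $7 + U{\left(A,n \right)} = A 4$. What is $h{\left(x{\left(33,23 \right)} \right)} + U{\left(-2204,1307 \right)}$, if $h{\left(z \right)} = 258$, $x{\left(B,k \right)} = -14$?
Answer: $-8565$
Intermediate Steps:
$U{\left(A,n \right)} = -7 + 4 A$ ($U{\left(A,n \right)} = -7 + A 4 = -7 + 4 A$)
$h{\left(x{\left(33,23 \right)} \right)} + U{\left(-2204,1307 \right)} = 258 + \left(-7 + 4 \left(-2204\right)\right) = 258 - 8823 = -8565$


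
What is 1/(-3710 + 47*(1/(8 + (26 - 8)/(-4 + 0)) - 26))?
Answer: -7/34430 ≈ -0.00020331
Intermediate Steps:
1/(-3710 + 47*(1/(8 + (26 - 8)/(-4 + 0)) - 26)) = 1/(-3710 + 47*(1/(8 + 18/(-4)) - 26)) = 1/(-3710 + 47*(1/(8 + 18*(-¼)) - 26)) = 1/(-3710 + 47*(1/(8 - 9/2) - 26)) = 1/(-3710 + 47*(1/(7/2) - 26)) = 1/(-3710 + 47*(2/7 - 26)) = 1/(-3710 + 47*(-180/7)) = 1/(-3710 - 8460/7) = 1/(-34430/7) = -7/34430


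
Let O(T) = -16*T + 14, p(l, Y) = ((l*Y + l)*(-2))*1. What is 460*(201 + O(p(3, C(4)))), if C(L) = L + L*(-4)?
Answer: -386860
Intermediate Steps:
C(L) = -3*L (C(L) = L - 4*L = -3*L)
p(l, Y) = -2*l - 2*Y*l (p(l, Y) = ((Y*l + l)*(-2))*1 = ((l + Y*l)*(-2))*1 = (-2*l - 2*Y*l)*1 = -2*l - 2*Y*l)
O(T) = 14 - 16*T
460*(201 + O(p(3, C(4)))) = 460*(201 + (14 - (-32)*3*(1 - 3*4))) = 460*(201 + (14 - (-32)*3*(1 - 12))) = 460*(201 + (14 - (-32)*3*(-11))) = 460*(201 + (14 - 16*66)) = 460*(201 + (14 - 1056)) = 460*(201 - 1042) = 460*(-841) = -386860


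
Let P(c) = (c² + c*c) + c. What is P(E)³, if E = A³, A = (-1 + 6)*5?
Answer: 116426498055461883544921875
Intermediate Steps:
A = 25 (A = 5*5 = 25)
E = 15625 (E = 25³ = 15625)
P(c) = c + 2*c² (P(c) = (c² + c²) + c = 2*c² + c = c + 2*c²)
P(E)³ = (15625*(1 + 2*15625))³ = (15625*(1 + 31250))³ = (15625*31251)³ = 488296875³ = 116426498055461883544921875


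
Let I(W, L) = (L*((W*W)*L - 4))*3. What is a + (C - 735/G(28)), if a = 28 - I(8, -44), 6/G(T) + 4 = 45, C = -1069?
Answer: -756607/2 ≈ -3.7830e+5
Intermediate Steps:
I(W, L) = 3*L*(-4 + L*W**2) (I(W, L) = (L*(W**2*L - 4))*3 = (L*(L*W**2 - 4))*3 = (L*(-4 + L*W**2))*3 = 3*L*(-4 + L*W**2))
G(T) = 6/41 (G(T) = 6/(-4 + 45) = 6/41)
a = -372212 (a = 28 - 3*(-44)*(-4 - 44*8**2) = 28 - 3*(-44)*(-4 - 44*64) = 28 - 3*(-44)*(-4 - 2816) = 28 - 3*(-44)*(-2820) = 28 - 1*372240 = 28 - 372240 = -372212)
a + (C - 735/G(28)) = -372212 + (-1069 - 735/6/41) = -372212 + (-1069 - 735*41/6) = -372212 + (-1069 - 10045/2) = -372212 - 12183/2 = -756607/2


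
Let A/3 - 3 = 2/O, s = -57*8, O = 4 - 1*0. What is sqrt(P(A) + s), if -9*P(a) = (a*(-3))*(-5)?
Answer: I*sqrt(1894)/2 ≈ 21.76*I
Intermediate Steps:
O = 4 (O = 4 + 0 = 4)
s = -456
A = 21/2 (A = 9 + 3*(2/4) = 9 + 3*(2*(1/4)) = 9 + 3*(1/2) = 9 + 3/2 = 21/2 ≈ 10.500)
P(a) = -5*a/3 (P(a) = -a*(-3)*(-5)/9 = -(-3*a)*(-5)/9 = -5*a/3)
sqrt(P(A) + s) = sqrt(-5/3*21/2 - 456) = sqrt(-35/2 - 456) = sqrt(-947/2) = I*sqrt(1894)/2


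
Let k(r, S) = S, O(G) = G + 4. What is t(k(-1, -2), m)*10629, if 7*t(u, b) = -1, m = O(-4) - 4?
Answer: -10629/7 ≈ -1518.4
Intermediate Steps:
O(G) = 4 + G
m = -4 (m = (4 - 4) - 4 = 0 - 4 = -4)
t(u, b) = -1/7 (t(u, b) = (1/7)*(-1) = -1/7)
t(k(-1, -2), m)*10629 = -1/7*10629 = -10629/7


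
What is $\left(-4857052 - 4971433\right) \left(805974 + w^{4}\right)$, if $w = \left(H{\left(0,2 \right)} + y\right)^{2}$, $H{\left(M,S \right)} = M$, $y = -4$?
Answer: $-8565622962350$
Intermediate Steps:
$w = 16$ ($w = \left(0 - 4\right)^{2} = \left(-4\right)^{2} = 16$)
$\left(-4857052 - 4971433\right) \left(805974 + w^{4}\right) = \left(-4857052 - 4971433\right) \left(805974 + 16^{4}\right) = - 9828485 \left(805974 + 65536\right) = \left(-9828485\right) 871510 = -8565622962350$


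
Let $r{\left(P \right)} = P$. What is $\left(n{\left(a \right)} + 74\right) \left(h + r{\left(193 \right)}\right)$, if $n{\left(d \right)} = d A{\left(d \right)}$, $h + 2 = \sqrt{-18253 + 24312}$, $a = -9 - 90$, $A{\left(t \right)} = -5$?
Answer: $108679 + 569 \sqrt{6059} \approx 1.5297 \cdot 10^{5}$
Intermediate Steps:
$a = -99$ ($a = -9 - 90 = -99$)
$h = -2 + \sqrt{6059}$ ($h = -2 + \sqrt{-18253 + 24312} = -2 + \sqrt{6059} \approx 75.84$)
$n{\left(d \right)} = - 5 d$ ($n{\left(d \right)} = d \left(-5\right) = - 5 d$)
$\left(n{\left(a \right)} + 74\right) \left(h + r{\left(193 \right)}\right) = \left(\left(-5\right) \left(-99\right) + 74\right) \left(\left(-2 + \sqrt{6059}\right) + 193\right) = \left(495 + 74\right) \left(191 + \sqrt{6059}\right) = 569 \left(191 + \sqrt{6059}\right) = 108679 + 569 \sqrt{6059}$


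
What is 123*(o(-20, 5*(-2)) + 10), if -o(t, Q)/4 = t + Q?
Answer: 15990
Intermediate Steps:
o(t, Q) = -4*Q - 4*t (o(t, Q) = -4*(t + Q) = -4*(Q + t) = -4*Q - 4*t)
123*(o(-20, 5*(-2)) + 10) = 123*((-20*(-2) - 4*(-20)) + 10) = 123*((-4*(-10) + 80) + 10) = 123*((40 + 80) + 10) = 123*(120 + 10) = 123*130 = 15990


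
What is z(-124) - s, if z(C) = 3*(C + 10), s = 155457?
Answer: -155799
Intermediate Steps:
z(C) = 30 + 3*C (z(C) = 3*(10 + C) = 30 + 3*C)
z(-124) - s = (30 + 3*(-124)) - 1*155457 = (30 - 372) - 155457 = -342 - 155457 = -155799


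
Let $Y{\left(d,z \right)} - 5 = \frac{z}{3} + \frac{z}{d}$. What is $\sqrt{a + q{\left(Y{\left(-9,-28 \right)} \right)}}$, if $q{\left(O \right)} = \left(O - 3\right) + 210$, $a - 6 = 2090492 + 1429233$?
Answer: $\frac{7 \sqrt{646519}}{3} \approx 1876.1$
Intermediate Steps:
$Y{\left(d,z \right)} = 5 + \frac{z}{3} + \frac{z}{d}$ ($Y{\left(d,z \right)} = 5 + \left(\frac{z}{3} + \frac{z}{d}\right) = 5 + \frac{z}{3} + \frac{z}{d}$)
$a = 3519731$ ($a = 6 + \left(2090492 + 1429233\right) = 6 + 3519725 = 3519731$)
$q{\left(O \right)} = 207 + O$ ($q{\left(O \right)} = \left(-3 + O\right) + 210 = 207 + O$)
$\sqrt{a + q{\left(Y{\left(-9,-28 \right)} \right)}} = \sqrt{3519731 + \left(207 + \left(5 + \frac{1}{3} \left(-28\right) - \frac{28}{-9}\right)\right)} = \sqrt{3519731 + \left(207 - \frac{11}{9}\right)} = \sqrt{3519731 + \frac{1852}{9}} = \sqrt{\frac{31679431}{9}} = \frac{7 \sqrt{646519}}{3}$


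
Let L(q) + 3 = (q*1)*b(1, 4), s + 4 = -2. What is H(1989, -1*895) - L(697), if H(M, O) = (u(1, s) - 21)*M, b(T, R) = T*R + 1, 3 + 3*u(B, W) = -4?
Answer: -49892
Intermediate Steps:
s = -6 (s = -4 - 2 = -6)
u(B, W) = -7/3 (u(B, W) = -1 + (1/3)*(-4) = -1 - 4/3 = -7/3)
b(T, R) = 1 + R*T (b(T, R) = R*T + 1 = 1 + R*T)
H(M, O) = -70*M/3 (H(M, O) = (-7/3 - 21)*M = -70*M/3)
L(q) = -3 + 5*q (L(q) = -3 + (q*1)*(1 + 4*1) = -3 + q*(1 + 4) = -3 + q*5 = -3 + 5*q)
H(1989, -1*895) - L(697) = -70/3*1989 - (-3 + 5*697) = -46410 - (-3 + 3485) = -46410 - 1*3482 = -46410 - 3482 = -49892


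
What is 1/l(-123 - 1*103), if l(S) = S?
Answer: -1/226 ≈ -0.0044248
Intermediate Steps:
1/l(-123 - 1*103) = 1/(-123 - 1*103) = 1/(-123 - 103) = 1/(-226) = -1/226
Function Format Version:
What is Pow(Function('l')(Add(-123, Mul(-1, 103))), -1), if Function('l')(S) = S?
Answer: Rational(-1, 226) ≈ -0.0044248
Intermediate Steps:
Pow(Function('l')(Add(-123, Mul(-1, 103))), -1) = Pow(Add(-123, Mul(-1, 103)), -1) = Pow(Add(-123, -103), -1) = Pow(-226, -1) = Rational(-1, 226)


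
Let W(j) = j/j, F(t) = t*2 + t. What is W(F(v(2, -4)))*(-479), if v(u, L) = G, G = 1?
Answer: -479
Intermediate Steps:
v(u, L) = 1
F(t) = 3*t (F(t) = 2*t + t = 3*t)
W(j) = 1
W(F(v(2, -4)))*(-479) = 1*(-479) = -479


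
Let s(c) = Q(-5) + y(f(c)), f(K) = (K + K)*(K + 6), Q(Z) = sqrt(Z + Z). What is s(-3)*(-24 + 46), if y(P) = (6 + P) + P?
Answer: -660 + 22*I*sqrt(10) ≈ -660.0 + 69.57*I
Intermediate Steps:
Q(Z) = sqrt(2)*sqrt(Z) (Q(Z) = sqrt(2*Z) = sqrt(2)*sqrt(Z))
f(K) = 2*K*(6 + K) (f(K) = (2*K)*(6 + K) = 2*K*(6 + K))
y(P) = 6 + 2*P
s(c) = 6 + I*sqrt(10) + 4*c*(6 + c) (s(c) = sqrt(2)*sqrt(-5) + (6 + 2*(2*c*(6 + c))) = sqrt(2)*(I*sqrt(5)) + (6 + 4*c*(6 + c)) = I*sqrt(10) + (6 + 4*c*(6 + c)) = 6 + I*sqrt(10) + 4*c*(6 + c))
s(-3)*(-24 + 46) = (6 + I*sqrt(10) + 4*(-3)*(6 - 3))*(-24 + 46) = (6 + I*sqrt(10) + 4*(-3)*3)*22 = (6 + I*sqrt(10) - 36)*22 = (-30 + I*sqrt(10))*22 = -660 + 22*I*sqrt(10)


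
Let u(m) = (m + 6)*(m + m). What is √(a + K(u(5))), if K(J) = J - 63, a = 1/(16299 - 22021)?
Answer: √1538834626/5722 ≈ 6.8556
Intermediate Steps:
a = -1/5722 (a = 1/(-5722) = -1/5722 ≈ -0.00017476)
u(m) = 2*m*(6 + m) (u(m) = (6 + m)*(2*m) = 2*m*(6 + m))
K(J) = -63 + J
√(a + K(u(5))) = √(-1/5722 + (-63 + 2*5*(6 + 5))) = √(-1/5722 + (-63 + 2*5*11)) = √(-1/5722 + (-63 + 110)) = √(-1/5722 + 47) = √(268933/5722) = √1538834626/5722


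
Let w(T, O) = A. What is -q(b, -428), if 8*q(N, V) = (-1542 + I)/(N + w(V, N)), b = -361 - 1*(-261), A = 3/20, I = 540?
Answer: -2505/1997 ≈ -1.2544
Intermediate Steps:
A = 3/20 (A = 3*(1/20) = 3/20 ≈ 0.15000)
b = -100 (b = -361 + 261 = -100)
w(T, O) = 3/20
q(N, V) = -501/(4*(3/20 + N)) (q(N, V) = ((-1542 + 540)/(N + 3/20))/8 = (-1002/(3/20 + N))/8 = -501/(4*(3/20 + N)))
-q(b, -428) = -(-2505)/(3 + 20*(-100)) = -(-2505)/(3 - 2000) = -(-2505)/(-1997) = -(-2505)*(-1)/1997 = -1*2505/1997 = -2505/1997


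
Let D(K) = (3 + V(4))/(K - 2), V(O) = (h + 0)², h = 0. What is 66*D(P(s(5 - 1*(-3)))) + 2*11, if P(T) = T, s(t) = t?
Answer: 55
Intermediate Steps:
V(O) = 0 (V(O) = (0 + 0)² = 0² = 0)
D(K) = 3/(-2 + K) (D(K) = (3 + 0)/(K - 2) = 3/(-2 + K))
66*D(P(s(5 - 1*(-3)))) + 2*11 = 66*(3/(-2 + (5 - 1*(-3)))) + 2*11 = 66*(3/(-2 + (5 + 3))) + 22 = 66*(3/(-2 + 8)) + 22 = 66*(3/6) + 22 = 66*(3*(⅙)) + 22 = 66*(½) + 22 = 33 + 22 = 55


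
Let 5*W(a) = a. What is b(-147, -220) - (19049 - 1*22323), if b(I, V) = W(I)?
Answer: 16223/5 ≈ 3244.6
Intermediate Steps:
W(a) = a/5
b(I, V) = I/5
b(-147, -220) - (19049 - 1*22323) = (⅕)*(-147) - (19049 - 1*22323) = -147/5 - (19049 - 22323) = -147/5 - 1*(-3274) = -147/5 + 3274 = 16223/5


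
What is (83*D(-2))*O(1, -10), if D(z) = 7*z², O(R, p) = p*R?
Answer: -23240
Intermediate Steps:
O(R, p) = R*p
(83*D(-2))*O(1, -10) = (83*(7*(-2)²))*(1*(-10)) = (83*(7*4))*(-10) = (83*28)*(-10) = 2324*(-10) = -23240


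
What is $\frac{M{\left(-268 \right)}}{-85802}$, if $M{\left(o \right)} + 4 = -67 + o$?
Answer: $\frac{339}{85802} \approx 0.003951$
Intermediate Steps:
$M{\left(o \right)} = -71 + o$ ($M{\left(o \right)} = -4 + \left(-67 + o\right) = -71 + o$)
$\frac{M{\left(-268 \right)}}{-85802} = \frac{-71 - 268}{-85802} = \left(-339\right) \left(- \frac{1}{85802}\right) = \frac{339}{85802}$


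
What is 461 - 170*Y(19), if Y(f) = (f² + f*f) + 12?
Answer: -124319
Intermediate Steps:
Y(f) = 12 + 2*f² (Y(f) = (f² + f²) + 12 = 2*f² + 12 = 12 + 2*f²)
461 - 170*Y(19) = 461 - 170*(12 + 2*19²) = 461 - 170*(12 + 2*361) = 461 - 170*(12 + 722) = 461 - 170*734 = 461 - 124780 = -124319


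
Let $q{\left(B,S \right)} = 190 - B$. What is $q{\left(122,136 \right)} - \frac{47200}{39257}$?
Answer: $\frac{2622276}{39257} \approx 66.798$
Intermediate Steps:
$q{\left(122,136 \right)} - \frac{47200}{39257} = \left(190 - 122\right) - \frac{47200}{39257} = \left(190 - 122\right) - 47200 \cdot \frac{1}{39257} = 68 - \frac{47200}{39257} = \frac{2622276}{39257}$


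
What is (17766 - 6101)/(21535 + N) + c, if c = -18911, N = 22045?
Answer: -164825943/8716 ≈ -18911.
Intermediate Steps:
(17766 - 6101)/(21535 + N) + c = (17766 - 6101)/(21535 + 22045) - 18911 = 11665/43580 - 18911 = 11665*(1/43580) - 18911 = 2333/8716 - 18911 = -164825943/8716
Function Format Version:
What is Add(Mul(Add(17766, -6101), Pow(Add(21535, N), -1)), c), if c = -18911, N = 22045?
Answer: Rational(-164825943, 8716) ≈ -18911.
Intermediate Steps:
Add(Mul(Add(17766, -6101), Pow(Add(21535, N), -1)), c) = Add(Mul(Add(17766, -6101), Pow(Add(21535, 22045), -1)), -18911) = Add(Mul(11665, Pow(43580, -1)), -18911) = Add(Mul(11665, Rational(1, 43580)), -18911) = Add(Rational(2333, 8716), -18911) = Rational(-164825943, 8716)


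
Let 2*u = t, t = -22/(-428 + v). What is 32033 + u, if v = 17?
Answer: 13165574/411 ≈ 32033.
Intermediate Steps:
t = 22/411 (t = -22/(-428 + 17) = -22/(-411) = -1/411*(-22) = 22/411 ≈ 0.053528)
u = 11/411 (u = (½)*(22/411) = 11/411 ≈ 0.026764)
32033 + u = 32033 + 11/411 = 13165574/411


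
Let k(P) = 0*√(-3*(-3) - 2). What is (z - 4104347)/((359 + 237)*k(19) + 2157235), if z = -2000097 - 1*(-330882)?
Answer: -5773562/2157235 ≈ -2.6764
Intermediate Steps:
k(P) = 0 (k(P) = 0*√(9 - 2) = 0*√7 = 0)
z = -1669215 (z = -2000097 + 330882 = -1669215)
(z - 4104347)/((359 + 237)*k(19) + 2157235) = (-1669215 - 4104347)/((359 + 237)*0 + 2157235) = -5773562/(596*0 + 2157235) = -5773562/(0 + 2157235) = -5773562/2157235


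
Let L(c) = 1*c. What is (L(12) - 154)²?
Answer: 20164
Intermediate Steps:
L(c) = c
(L(12) - 154)² = (12 - 154)² = (-142)² = 20164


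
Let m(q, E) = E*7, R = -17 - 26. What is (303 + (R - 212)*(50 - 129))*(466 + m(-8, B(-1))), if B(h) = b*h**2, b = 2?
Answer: 9815040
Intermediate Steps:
R = -43
B(h) = 2*h**2
m(q, E) = 7*E
(303 + (R - 212)*(50 - 129))*(466 + m(-8, B(-1))) = (303 + (-43 - 212)*(50 - 129))*(466 + 7*(2*(-1)**2)) = (303 - 255*(-79))*(466 + 7*(2*1)) = (303 + 20145)*(466 + 7*2) = 20448*(466 + 14) = 20448*480 = 9815040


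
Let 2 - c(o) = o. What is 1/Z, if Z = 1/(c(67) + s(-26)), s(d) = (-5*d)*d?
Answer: -3445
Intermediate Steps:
s(d) = -5*d²
c(o) = 2 - o
Z = -1/3445 (Z = 1/((2 - 1*67) - 5*(-26)²) = 1/((2 - 67) - 5*676) = 1/(-65 - 3380) = 1/(-3445) = -1/3445 ≈ -0.00029028)
1/Z = 1/(-1/3445) = -3445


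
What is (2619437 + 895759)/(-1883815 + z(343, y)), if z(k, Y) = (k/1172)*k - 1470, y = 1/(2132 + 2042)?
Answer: -4119809712/2209436371 ≈ -1.8646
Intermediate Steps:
y = 1/4174 ≈ 0.00023958
z(k, Y) = -1470 + k²/1172 (z(k, Y) = (k*(1/1172))*k - 1470 = (k/1172)*k - 1470 = k²/1172 - 1470 = -1470 + k²/1172)
(2619437 + 895759)/(-1883815 + z(343, y)) = (2619437 + 895759)/(-1883815 + (-1470 + (1/1172)*343²)) = 3515196/(-1883815 + (-1470 + (1/1172)*117649)) = 3515196/(-1883815 + (-1470 + 117649/1172)) = 3515196/(-1883815 - 1605191/1172) = 3515196/(-2209436371/1172) = 3515196*(-1172/2209436371) = -4119809712/2209436371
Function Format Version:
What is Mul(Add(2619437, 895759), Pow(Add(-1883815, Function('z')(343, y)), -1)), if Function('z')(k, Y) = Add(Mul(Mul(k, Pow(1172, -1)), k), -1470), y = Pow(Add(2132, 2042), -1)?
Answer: Rational(-4119809712, 2209436371) ≈ -1.8646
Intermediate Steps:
y = Rational(1, 4174) (y = Pow(4174, -1) = Rational(1, 4174) ≈ 0.00023958)
Function('z')(k, Y) = Add(-1470, Mul(Rational(1, 1172), Pow(k, 2))) (Function('z')(k, Y) = Add(Mul(Mul(k, Rational(1, 1172)), k), -1470) = Add(Mul(Mul(Rational(1, 1172), k), k), -1470) = Add(Mul(Rational(1, 1172), Pow(k, 2)), -1470) = Add(-1470, Mul(Rational(1, 1172), Pow(k, 2))))
Mul(Add(2619437, 895759), Pow(Add(-1883815, Function('z')(343, y)), -1)) = Mul(Add(2619437, 895759), Pow(Add(-1883815, Add(-1470, Mul(Rational(1, 1172), Pow(343, 2)))), -1)) = Mul(3515196, Pow(Add(-1883815, Add(-1470, Mul(Rational(1, 1172), 117649))), -1)) = Mul(3515196, Pow(Add(-1883815, Add(-1470, Rational(117649, 1172))), -1)) = Mul(3515196, Pow(Add(-1883815, Rational(-1605191, 1172)), -1)) = Mul(3515196, Pow(Rational(-2209436371, 1172), -1)) = Mul(3515196, Rational(-1172, 2209436371)) = Rational(-4119809712, 2209436371)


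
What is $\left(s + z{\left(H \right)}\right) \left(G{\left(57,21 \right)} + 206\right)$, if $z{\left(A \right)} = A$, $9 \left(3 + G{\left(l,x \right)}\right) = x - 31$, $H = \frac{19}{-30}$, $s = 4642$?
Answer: $\frac{253000897}{270} \approx 9.3704 \cdot 10^{5}$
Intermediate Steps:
$H = - \frac{19}{30}$ ($H = 19 \left(- \frac{1}{30}\right) = - \frac{19}{30} \approx -0.63333$)
$G{\left(l,x \right)} = - \frac{58}{9} + \frac{x}{9}$ ($G{\left(l,x \right)} = -3 + \frac{x - 31}{9} = -3 + \frac{-31 + x}{9} = -3 + \left(- \frac{31}{9} + \frac{x}{9}\right) = - \frac{58}{9} + \frac{x}{9}$)
$\left(s + z{\left(H \right)}\right) \left(G{\left(57,21 \right)} + 206\right) = \left(4642 - \frac{19}{30}\right) \left(\left(- \frac{58}{9} + \frac{1}{9} \cdot 21\right) + 206\right) = \frac{139241 \left(\left(- \frac{58}{9} + \frac{7}{3}\right) + 206\right)}{30} = \frac{139241 \left(- \frac{37}{9} + 206\right)}{30} = \frac{139241}{30} \cdot \frac{1817}{9} = \frac{253000897}{270}$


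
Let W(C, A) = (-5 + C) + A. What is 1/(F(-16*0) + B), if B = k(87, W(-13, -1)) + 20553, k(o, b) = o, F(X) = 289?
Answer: 1/20929 ≈ 4.7781e-5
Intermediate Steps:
W(C, A) = -5 + A + C
B = 20640 (B = 87 + 20553 = 20640)
1/(F(-16*0) + B) = 1/(289 + 20640) = 1/20929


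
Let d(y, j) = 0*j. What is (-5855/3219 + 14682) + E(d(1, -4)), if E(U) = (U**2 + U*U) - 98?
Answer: 46940041/3219 ≈ 14582.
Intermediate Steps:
d(y, j) = 0
E(U) = -98 + 2*U**2 (E(U) = (U**2 + U**2) - 98 = 2*U**2 - 98 = -98 + 2*U**2)
(-5855/3219 + 14682) + E(d(1, -4)) = (-5855/3219 + 14682) + (-98 + 2*0**2) = (-5855*1/3219 + 14682) + (-98 + 2*0) = (-5855/3219 + 14682) + (-98 + 0) = 47255503/3219 - 98 = 46940041/3219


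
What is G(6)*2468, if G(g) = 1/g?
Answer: 1234/3 ≈ 411.33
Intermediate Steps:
G(g) = 1/g
G(6)*2468 = 2468/6 = (1/6)*2468 = 1234/3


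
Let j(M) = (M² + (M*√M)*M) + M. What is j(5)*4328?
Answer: 129840 + 108200*√5 ≈ 3.7178e+5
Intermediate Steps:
j(M) = M + M² + M^(5/2) (j(M) = (M² + M^(3/2)*M) + M = (M² + M^(5/2)) + M = M + M² + M^(5/2))
j(5)*4328 = (5 + 5² + 5^(5/2))*4328 = (5 + 25 + 25*√5)*4328 = (30 + 25*√5)*4328 = 129840 + 108200*√5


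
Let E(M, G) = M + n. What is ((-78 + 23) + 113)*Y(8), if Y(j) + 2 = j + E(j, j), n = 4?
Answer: 1044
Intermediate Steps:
E(M, G) = 4 + M (E(M, G) = M + 4 = 4 + M)
Y(j) = 2 + 2*j (Y(j) = -2 + (j + (4 + j)) = -2 + (4 + 2*j) = 2 + 2*j)
((-78 + 23) + 113)*Y(8) = ((-78 + 23) + 113)*(2 + 2*8) = (-55 + 113)*(2 + 16) = 58*18 = 1044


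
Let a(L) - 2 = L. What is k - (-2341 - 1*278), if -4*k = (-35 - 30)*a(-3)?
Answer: 10411/4 ≈ 2602.8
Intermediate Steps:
a(L) = 2 + L
k = -65/4 (k = -(-35 - 30)*(2 - 3)/4 = -(-65)*(-1)/4 = -1/4*65 = -65/4 ≈ -16.250)
k - (-2341 - 1*278) = -65/4 - (-2341 - 1*278) = -65/4 - (-2341 - 278) = -65/4 - 1*(-2619) = -65/4 + 2619 = 10411/4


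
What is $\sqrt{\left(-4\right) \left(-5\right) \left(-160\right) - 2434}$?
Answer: $3 i \sqrt{626} \approx 75.06 i$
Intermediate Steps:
$\sqrt{\left(-4\right) \left(-5\right) \left(-160\right) - 2434} = \sqrt{20 \left(-160\right) - 2434} = \sqrt{-3200 - 2434} = \sqrt{-5634} = 3 i \sqrt{626}$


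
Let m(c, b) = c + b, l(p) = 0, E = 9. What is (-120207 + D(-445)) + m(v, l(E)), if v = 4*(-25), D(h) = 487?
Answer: -119820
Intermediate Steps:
v = -100
m(c, b) = b + c
(-120207 + D(-445)) + m(v, l(E)) = (-120207 + 487) + (0 - 100) = -119720 - 100 = -119820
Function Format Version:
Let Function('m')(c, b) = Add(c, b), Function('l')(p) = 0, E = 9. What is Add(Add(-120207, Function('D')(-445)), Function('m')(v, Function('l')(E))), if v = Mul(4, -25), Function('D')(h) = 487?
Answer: -119820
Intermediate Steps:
v = -100
Function('m')(c, b) = Add(b, c)
Add(Add(-120207, Function('D')(-445)), Function('m')(v, Function('l')(E))) = Add(Add(-120207, 487), Add(0, -100)) = Add(-119720, -100) = -119820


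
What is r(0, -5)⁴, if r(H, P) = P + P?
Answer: 10000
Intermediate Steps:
r(H, P) = 2*P
r(0, -5)⁴ = (2*(-5))⁴ = (-10)⁴ = 10000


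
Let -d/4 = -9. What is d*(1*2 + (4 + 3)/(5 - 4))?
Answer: 324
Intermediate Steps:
d = 36 (d = -4*(-9) = 36)
d*(1*2 + (4 + 3)/(5 - 4)) = 36*(1*2 + (4 + 3)/(5 - 4)) = 36*(2 + 7/1) = 36*(2 + 7*1) = 36*(2 + 7) = 36*9 = 324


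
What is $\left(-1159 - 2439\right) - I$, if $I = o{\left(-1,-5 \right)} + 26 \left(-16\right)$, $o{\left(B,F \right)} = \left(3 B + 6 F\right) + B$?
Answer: $-3148$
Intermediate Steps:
$o{\left(B,F \right)} = 4 B + 6 F$
$I = -450$ ($I = \left(4 \left(-1\right) + 6 \left(-5\right)\right) + 26 \left(-16\right) = \left(-4 - 30\right) - 416 = -34 - 416 = -450$)
$\left(-1159 - 2439\right) - I = \left(-1159 - 2439\right) - -450 = \left(-1159 - 2439\right) + 450 = -3598 + 450 = -3148$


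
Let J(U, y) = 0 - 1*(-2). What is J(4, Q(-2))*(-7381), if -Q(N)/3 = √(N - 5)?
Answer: -14762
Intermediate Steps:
Q(N) = -3*√(-5 + N) (Q(N) = -3*√(N - 5) = -3*√(-5 + N))
J(U, y) = 2 (J(U, y) = 0 + 2 = 2)
J(4, Q(-2))*(-7381) = 2*(-7381) = -14762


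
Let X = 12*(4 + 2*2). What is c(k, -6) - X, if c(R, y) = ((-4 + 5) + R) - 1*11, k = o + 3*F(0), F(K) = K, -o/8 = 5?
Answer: -146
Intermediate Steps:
o = -40 (o = -8*5 = -40)
X = 96 (X = 12*(4 + 4) = 12*8 = 96)
k = -40 (k = -40 + 3*0 = -40 + 0 = -40)
c(R, y) = -10 + R (c(R, y) = (1 + R) - 11 = -10 + R)
c(k, -6) - X = (-10 - 40) - 1*96 = -50 - 96 = -146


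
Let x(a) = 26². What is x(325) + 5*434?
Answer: 2846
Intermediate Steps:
x(a) = 676
x(325) + 5*434 = 676 + 5*434 = 676 + 2170 = 2846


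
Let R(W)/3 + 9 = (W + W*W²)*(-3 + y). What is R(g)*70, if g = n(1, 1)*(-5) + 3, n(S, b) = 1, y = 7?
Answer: -10290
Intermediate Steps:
g = -2 (g = 1*(-5) + 3 = -5 + 3 = -2)
R(W) = -27 + 12*W + 12*W³ (R(W) = -27 + 3*((W + W*W²)*(-3 + 7)) = -27 + 3*((W + W³)*4) = -27 + 3*(4*W + 4*W³) = -27 + (12*W + 12*W³) = -27 + 12*W + 12*W³)
R(g)*70 = (-27 + 12*(-2) + 12*(-2)³)*70 = (-27 - 24 + 12*(-8))*70 = (-27 - 24 - 96)*70 = -147*70 = -10290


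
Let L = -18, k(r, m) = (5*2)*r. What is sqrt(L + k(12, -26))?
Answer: sqrt(102) ≈ 10.100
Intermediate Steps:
k(r, m) = 10*r
sqrt(L + k(12, -26)) = sqrt(-18 + 10*12) = sqrt(-18 + 120) = sqrt(102)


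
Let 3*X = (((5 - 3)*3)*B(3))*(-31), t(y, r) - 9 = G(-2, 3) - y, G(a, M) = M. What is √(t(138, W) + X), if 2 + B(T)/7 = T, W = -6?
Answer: 4*I*√35 ≈ 23.664*I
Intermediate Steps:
B(T) = -14 + 7*T
t(y, r) = 12 - y (t(y, r) = 9 + (3 - y) = 12 - y)
X = -434 (X = ((((5 - 3)*3)*(-14 + 7*3))*(-31))/3 = (((2*3)*(-14 + 21))*(-31))/3 = ((6*7)*(-31))/3 = (42*(-31))/3 = (⅓)*(-1302) = -434)
√(t(138, W) + X) = √((12 - 1*138) - 434) = √((12 - 138) - 434) = √(-126 - 434) = √(-560) = 4*I*√35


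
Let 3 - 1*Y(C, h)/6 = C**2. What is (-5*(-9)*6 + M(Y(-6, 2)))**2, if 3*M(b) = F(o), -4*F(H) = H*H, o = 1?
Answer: 10491121/144 ≈ 72855.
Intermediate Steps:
Y(C, h) = 18 - 6*C**2
F(H) = -H**2/4 (F(H) = -H*H/4 = -H**2/4)
M(b) = -1/12 (M(b) = (-1/4*1**2)/3 = (-1/4*1)/3 = (1/3)*(-1/4) = -1/12)
(-5*(-9)*6 + M(Y(-6, 2)))**2 = (-5*(-9)*6 - 1/12)**2 = (45*6 - 1/12)**2 = (270 - 1/12)**2 = (3239/12)**2 = 10491121/144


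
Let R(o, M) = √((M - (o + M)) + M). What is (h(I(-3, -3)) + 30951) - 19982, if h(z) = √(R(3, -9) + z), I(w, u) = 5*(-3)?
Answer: 10969 + √(-15 + 2*I*√3) ≈ 10969.0 + 3.8984*I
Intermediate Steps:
I(w, u) = -15
R(o, M) = √(M - o) (R(o, M) = √((M - (M + o)) + M) = √((M + (-M - o)) + M) = √(-o + M) = √(M - o))
h(z) = √(z + 2*I*√3) (h(z) = √(√(-9 - 1*3) + z) = √(√(-9 - 3) + z) = √(√(-12) + z) = √(2*I*√3 + z) = √(z + 2*I*√3))
(h(I(-3, -3)) + 30951) - 19982 = (√(-15 + 2*I*√3) + 30951) - 19982 = (30951 + √(-15 + 2*I*√3)) - 19982 = 10969 + √(-15 + 2*I*√3)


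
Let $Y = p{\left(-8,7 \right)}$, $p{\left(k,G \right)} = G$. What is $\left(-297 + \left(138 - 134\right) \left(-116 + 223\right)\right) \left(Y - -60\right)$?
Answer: $8777$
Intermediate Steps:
$Y = 7$
$\left(-297 + \left(138 - 134\right) \left(-116 + 223\right)\right) \left(Y - -60\right) = \left(-297 + \left(138 - 134\right) \left(-116 + 223\right)\right) \left(7 - -60\right) = \left(-297 + 4 \cdot 107\right) \left(7 + 60\right) = \left(-297 + 428\right) 67 = 131 \cdot 67 = 8777$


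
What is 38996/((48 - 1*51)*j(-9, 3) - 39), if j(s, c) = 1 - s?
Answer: -38996/69 ≈ -565.16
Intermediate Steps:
38996/((48 - 1*51)*j(-9, 3) - 39) = 38996/((48 - 1*51)*(1 - 1*(-9)) - 39) = 38996/((48 - 51)*(1 + 9) - 39) = 38996/(-3*10 - 39) = 38996/(-30 - 39) = 38996/(-69) = 38996*(-1/69) = -38996/69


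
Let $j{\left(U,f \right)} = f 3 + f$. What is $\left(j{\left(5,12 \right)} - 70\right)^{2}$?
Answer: $484$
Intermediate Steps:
$j{\left(U,f \right)} = 4 f$ ($j{\left(U,f \right)} = 3 f + f = 4 f$)
$\left(j{\left(5,12 \right)} - 70\right)^{2} = \left(4 \cdot 12 - 70\right)^{2} = \left(48 - 70\right)^{2} = \left(-22\right)^{2} = 484$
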